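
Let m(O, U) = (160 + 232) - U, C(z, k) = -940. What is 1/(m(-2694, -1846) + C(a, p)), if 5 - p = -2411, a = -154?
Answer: 1/1298 ≈ 0.00077042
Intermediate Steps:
p = 2416 (p = 5 - 1*(-2411) = 5 + 2411 = 2416)
m(O, U) = 392 - U
1/(m(-2694, -1846) + C(a, p)) = 1/((392 - 1*(-1846)) - 940) = 1/((392 + 1846) - 940) = 1/(2238 - 940) = 1/1298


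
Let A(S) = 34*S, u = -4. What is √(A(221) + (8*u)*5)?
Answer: √7354 ≈ 85.755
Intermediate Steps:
√(A(221) + (8*u)*5) = √(34*221 + (8*(-4))*5) = √(7514 - 32*5) = √(7514 - 160) = √7354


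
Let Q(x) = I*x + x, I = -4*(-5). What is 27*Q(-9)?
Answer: -5103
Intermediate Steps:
I = 20
Q(x) = 21*x (Q(x) = 20*x + x = 21*x)
27*Q(-9) = 27*(21*(-9)) = 27*(-189) = -5103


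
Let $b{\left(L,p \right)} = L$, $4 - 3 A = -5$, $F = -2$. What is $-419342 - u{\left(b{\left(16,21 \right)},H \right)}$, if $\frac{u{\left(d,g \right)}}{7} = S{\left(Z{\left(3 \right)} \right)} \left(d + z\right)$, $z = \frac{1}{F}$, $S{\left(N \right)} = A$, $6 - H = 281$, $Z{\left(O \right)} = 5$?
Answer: $- \frac{839335}{2} \approx -4.1967 \cdot 10^{5}$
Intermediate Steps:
$A = 3$ ($A = \frac{4}{3} - - \frac{5}{3} = \frac{4}{3} + \frac{5}{3} = 3$)
$H = -275$ ($H = 6 - 281 = -275$)
$S{\left(N \right)} = 3$
$z = - \frac{1}{2}$ ($z = \frac{1}{-2} = - \frac{1}{2} \approx -0.5$)
$u{\left(d,g \right)} = - \frac{21}{2} + 21 d$ ($u{\left(d,g \right)} = 7 \cdot 3 \left(d - \frac{1}{2}\right) = 7 \cdot 3 \left(- \frac{1}{2} + d\right) = 7 \left(- \frac{3}{2} + 3 d\right) = - \frac{21}{2} + 21 d$)
$-419342 - u{\left(b{\left(16,21 \right)},H \right)} = -419342 - \left(- \frac{21}{2} + 21 \cdot 16\right) = -419342 - \left(- \frac{21}{2} + 336\right) = -419342 - \frac{651}{2} = - \frac{839335}{2}$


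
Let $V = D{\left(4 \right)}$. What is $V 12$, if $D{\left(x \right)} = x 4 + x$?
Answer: $240$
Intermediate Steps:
$D{\left(x \right)} = 5 x$ ($D{\left(x \right)} = 4 x + x = 5 x$)
$V = 20$ ($V = 5 \cdot 4 = 20$)
$V 12 = 20 \cdot 12 = 240$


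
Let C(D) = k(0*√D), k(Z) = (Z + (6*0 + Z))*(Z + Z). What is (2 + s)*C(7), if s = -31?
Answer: 0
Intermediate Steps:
k(Z) = 4*Z² (k(Z) = (Z + (0 + Z))*(2*Z) = (Z + Z)*(2*Z) = (2*Z)*(2*Z) = 4*Z²)
C(D) = 0 (C(D) = 4*(0*√D)² = 4*0² = 4*0 = 0)
(2 + s)*C(7) = (2 - 31)*0 = -29*0 = 0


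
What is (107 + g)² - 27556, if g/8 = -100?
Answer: 452693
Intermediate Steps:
g = -800 (g = 8*(-100) = -800)
(107 + g)² - 27556 = (107 - 800)² - 27556 = (-693)² - 27556 = 480249 - 27556 = 452693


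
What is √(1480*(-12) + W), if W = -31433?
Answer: I*√49193 ≈ 221.79*I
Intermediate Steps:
√(1480*(-12) + W) = √(1480*(-12) - 31433) = √(-17760 - 31433) = √(-49193) = I*√49193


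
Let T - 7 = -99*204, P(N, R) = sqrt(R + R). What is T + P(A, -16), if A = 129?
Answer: -20189 + 4*I*sqrt(2) ≈ -20189.0 + 5.6569*I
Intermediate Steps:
P(N, R) = sqrt(2)*sqrt(R) (P(N, R) = sqrt(2*R) = sqrt(2)*sqrt(R))
T = -20189 (T = 7 - 99*204 = 7 - 20196 = -20189)
T + P(A, -16) = -20189 + sqrt(2)*sqrt(-16) = -20189 + sqrt(2)*(4*I) = -20189 + 4*I*sqrt(2)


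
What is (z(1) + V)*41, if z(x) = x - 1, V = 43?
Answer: 1763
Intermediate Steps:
z(x) = -1 + x
(z(1) + V)*41 = ((-1 + 1) + 43)*41 = (0 + 43)*41 = 43*41 = 1763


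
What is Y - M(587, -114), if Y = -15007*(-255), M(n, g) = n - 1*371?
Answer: 3826569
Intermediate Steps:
M(n, g) = -371 + n (M(n, g) = n - 371 = -371 + n)
Y = 3826785
Y - M(587, -114) = 3826785 - (-371 + 587) = 3826785 - 1*216 = 3826785 - 216 = 3826569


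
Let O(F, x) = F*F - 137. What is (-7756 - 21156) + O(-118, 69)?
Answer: -15125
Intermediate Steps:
O(F, x) = -137 + F² (O(F, x) = F² - 137 = -137 + F²)
(-7756 - 21156) + O(-118, 69) = (-7756 - 21156) + (-137 + (-118)²) = -28912 + (-137 + 13924) = -28912 + 13787 = -15125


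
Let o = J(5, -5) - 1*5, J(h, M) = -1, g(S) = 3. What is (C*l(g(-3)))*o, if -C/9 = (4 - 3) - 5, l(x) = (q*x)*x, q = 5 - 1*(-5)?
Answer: -19440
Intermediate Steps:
q = 10 (q = 5 + 5 = 10)
l(x) = 10*x² (l(x) = (10*x)*x = 10*x²)
C = 36 (C = -9*((4 - 3) - 5) = -9*(1 - 5) = -9*(-4) = 36)
o = -6 (o = -1 - 1*5 = -1 - 5 = -6)
(C*l(g(-3)))*o = (36*(10*3²))*(-6) = (36*(10*9))*(-6) = (36*90)*(-6) = 3240*(-6) = -19440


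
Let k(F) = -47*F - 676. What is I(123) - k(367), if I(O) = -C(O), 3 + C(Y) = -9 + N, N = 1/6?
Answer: 107621/6 ≈ 17937.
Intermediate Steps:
N = 1/6 ≈ 0.16667
C(Y) = -71/6 (C(Y) = -3 + (-9 + 1/6) = -3 - 53/6 = -71/6)
k(F) = -676 - 47*F
I(O) = 71/6 (I(O) = -1*(-71/6) = 71/6)
I(123) - k(367) = 71/6 - (-676 - 47*367) = 71/6 - (-676 - 17249) = 71/6 - 1*(-17925) = 71/6 + 17925 = 107621/6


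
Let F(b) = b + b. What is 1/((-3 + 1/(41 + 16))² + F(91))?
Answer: 3249/620218 ≈ 0.0052385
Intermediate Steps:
F(b) = 2*b
1/((-3 + 1/(41 + 16))² + F(91)) = 1/((-3 + 1/(41 + 16))² + 2*91) = 1/((-3 + 1/57)² + 182) = 1/((-170/57)² + 182) = 1/(28900/3249 + 182) = 1/(620218/3249) = 3249/620218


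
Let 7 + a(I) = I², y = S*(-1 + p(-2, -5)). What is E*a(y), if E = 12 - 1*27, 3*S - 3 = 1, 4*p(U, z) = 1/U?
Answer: 285/4 ≈ 71.250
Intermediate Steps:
p(U, z) = 1/(4*U) (p(U, z) = (1/U)/4 = 1/(4*U))
S = 4/3 (S = 1 + (⅓)*1 = 1 + ⅓ = 4/3 ≈ 1.3333)
y = -3/2 (y = 4*(-1 + (¼)/(-2))/3 = 4*(-1 + (¼)*(-½))/3 = 4*(-1 - ⅛)/3 = (4/3)*(-9/8) = -3/2 ≈ -1.5000)
E = -15 (E = 12 - 27 = -15)
a(I) = -7 + I²
E*a(y) = -15*(-7 + (-3/2)²) = -15*(-7 + 9/4) = -15*(-19/4) = 285/4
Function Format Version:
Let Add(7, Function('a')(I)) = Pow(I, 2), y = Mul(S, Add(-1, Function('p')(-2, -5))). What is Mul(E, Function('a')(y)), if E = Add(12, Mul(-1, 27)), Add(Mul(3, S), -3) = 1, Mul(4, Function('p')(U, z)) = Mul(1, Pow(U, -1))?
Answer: Rational(285, 4) ≈ 71.250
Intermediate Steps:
Function('p')(U, z) = Mul(Rational(1, 4), Pow(U, -1)) (Function('p')(U, z) = Mul(Rational(1, 4), Mul(1, Pow(U, -1))) = Mul(Rational(1, 4), Pow(U, -1)))
S = Rational(4, 3) (S = Add(1, Mul(Rational(1, 3), 1)) = Add(1, Rational(1, 3)) = Rational(4, 3) ≈ 1.3333)
y = Rational(-3, 2) (y = Mul(Rational(4, 3), Add(-1, Mul(Rational(1, 4), Pow(-2, -1)))) = Mul(Rational(4, 3), Add(-1, Mul(Rational(1, 4), Rational(-1, 2)))) = Mul(Rational(4, 3), Add(-1, Rational(-1, 8))) = Mul(Rational(4, 3), Rational(-9, 8)) = Rational(-3, 2) ≈ -1.5000)
E = -15 (E = Add(12, -27) = -15)
Function('a')(I) = Add(-7, Pow(I, 2))
Mul(E, Function('a')(y)) = Mul(-15, Add(-7, Pow(Rational(-3, 2), 2))) = Mul(-15, Add(-7, Rational(9, 4))) = Mul(-15, Rational(-19, 4)) = Rational(285, 4)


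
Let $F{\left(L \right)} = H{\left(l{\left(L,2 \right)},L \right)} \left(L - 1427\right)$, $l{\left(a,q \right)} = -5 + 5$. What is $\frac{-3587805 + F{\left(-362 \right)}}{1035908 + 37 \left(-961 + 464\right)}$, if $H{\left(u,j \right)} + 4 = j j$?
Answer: $- \frac{79339455}{339173} \approx -233.92$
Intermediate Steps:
$l{\left(a,q \right)} = 0$
$H{\left(u,j \right)} = -4 + j^{2}$ ($H{\left(u,j \right)} = -4 + j j = -4 + j^{2}$)
$F{\left(L \right)} = \left(-1427 + L\right) \left(-4 + L^{2}\right)$ ($F{\left(L \right)} = \left(-4 + L^{2}\right) \left(L - 1427\right) = \left(-4 + L^{2}\right) \left(-1427 + L\right) = \left(-1427 + L\right) \left(-4 + L^{2}\right)$)
$\frac{-3587805 + F{\left(-362 \right)}}{1035908 + 37 \left(-961 + 464\right)} = \frac{-3587805 + \left(-1427 - 362\right) \left(-4 + \left(-362\right)^{2}\right)}{1035908 + 37 \left(-961 + 464\right)} = \frac{-3587805 - 1789 \left(-4 + 131044\right)}{1035908 + 37 \left(-497\right)} = \frac{-3587805 - 234430560}{1035908 - 18389} = \frac{-3587805 - 234430560}{1017519} = \left(-238018365\right) \frac{1}{1017519} = - \frac{79339455}{339173}$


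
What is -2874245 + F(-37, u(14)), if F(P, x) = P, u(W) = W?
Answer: -2874282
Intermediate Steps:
-2874245 + F(-37, u(14)) = -2874245 - 37 = -2874282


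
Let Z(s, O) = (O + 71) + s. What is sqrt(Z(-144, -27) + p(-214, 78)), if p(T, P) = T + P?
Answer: 2*I*sqrt(59) ≈ 15.362*I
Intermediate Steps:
Z(s, O) = 71 + O + s (Z(s, O) = (71 + O) + s = 71 + O + s)
p(T, P) = P + T
sqrt(Z(-144, -27) + p(-214, 78)) = sqrt((71 - 27 - 144) + (78 - 214)) = sqrt(-100 - 136) = sqrt(-236) = 2*I*sqrt(59)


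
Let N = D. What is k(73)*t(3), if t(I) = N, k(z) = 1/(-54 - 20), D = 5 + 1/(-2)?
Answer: -9/148 ≈ -0.060811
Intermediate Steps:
D = 9/2 (D = 5 - 1/2 = 9/2 ≈ 4.5000)
k(z) = -1/74 (k(z) = 1/(-74) = -1/74)
N = 9/2 ≈ 4.5000
t(I) = 9/2
k(73)*t(3) = -1/74*9/2 = -9/148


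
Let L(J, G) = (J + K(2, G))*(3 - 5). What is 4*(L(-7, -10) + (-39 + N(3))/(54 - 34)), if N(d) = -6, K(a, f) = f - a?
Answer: 143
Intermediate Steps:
L(J, G) = 4 - 2*G - 2*J (L(J, G) = (J + (G - 1*2))*(3 - 5) = (J + (G - 2))*(-2) = (J + (-2 + G))*(-2) = (-2 + G + J)*(-2) = 4 - 2*G - 2*J)
4*(L(-7, -10) + (-39 + N(3))/(54 - 34)) = 4*((4 - 2*(-10) - 2*(-7)) + (-39 - 6)/(54 - 34)) = 4*((4 + 20 + 14) - 45/20) = 4*(38 - 45*1/20) = 4*(38 - 9/4) = 4*(143/4) = 143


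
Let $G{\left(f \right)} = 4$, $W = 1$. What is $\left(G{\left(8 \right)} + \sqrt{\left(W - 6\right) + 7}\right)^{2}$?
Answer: $\left(4 + \sqrt{2}\right)^{2} \approx 29.314$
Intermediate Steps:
$\left(G{\left(8 \right)} + \sqrt{\left(W - 6\right) + 7}\right)^{2} = \left(4 + \sqrt{\left(1 - 6\right) + 7}\right)^{2} = \left(4 + \sqrt{-5 + 7}\right)^{2} = \left(4 + \sqrt{2}\right)^{2}$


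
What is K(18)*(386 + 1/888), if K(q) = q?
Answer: 1028307/148 ≈ 6948.0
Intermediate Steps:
K(18)*(386 + 1/888) = 18*(386 + 1/888) = 18*(342769/888) = 1028307/148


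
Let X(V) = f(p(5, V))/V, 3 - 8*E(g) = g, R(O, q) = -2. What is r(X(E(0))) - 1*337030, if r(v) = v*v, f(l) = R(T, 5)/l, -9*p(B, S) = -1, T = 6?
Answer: -334726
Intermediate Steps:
E(g) = 3/8 - g/8
p(B, S) = ⅑ (p(B, S) = -⅑*(-1) = ⅑)
f(l) = -2/l
X(V) = -18/V (X(V) = (-2/⅑)/V = (-2*9)/V = -18/V)
r(v) = v²
r(X(E(0))) - 1*337030 = (-18/(3/8 - ⅛*0))² - 1*337030 = (-18/(3/8 + 0))² - 337030 = (-18/3/8)² - 337030 = (-18*8/3)² - 337030 = (-48)² - 337030 = 2304 - 337030 = -334726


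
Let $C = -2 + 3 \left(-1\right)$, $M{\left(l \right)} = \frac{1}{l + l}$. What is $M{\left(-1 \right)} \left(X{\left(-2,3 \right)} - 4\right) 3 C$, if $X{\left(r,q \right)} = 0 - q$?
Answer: $- \frac{105}{2} \approx -52.5$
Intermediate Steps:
$X{\left(r,q \right)} = - q$
$M{\left(l \right)} = \frac{1}{2 l}$
$C = -5$ ($C = -2 - 3 = -5$)
$M{\left(-1 \right)} \left(X{\left(-2,3 \right)} - 4\right) 3 C = \frac{1}{2 \left(-1\right)} \left(\left(-1\right) 3 - 4\right) 3 \left(-5\right) = \frac{1}{2} \left(-1\right) \left(-3 - 4\right) 3 \left(-5\right) = \left(- \frac{1}{2}\right) \left(-7\right) 3 \left(-5\right) = \frac{7}{2} \cdot 3 \left(-5\right) = \frac{21}{2} \left(-5\right) = - \frac{105}{2}$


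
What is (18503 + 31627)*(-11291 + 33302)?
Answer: 1103411430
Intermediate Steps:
(18503 + 31627)*(-11291 + 33302) = 50130*22011 = 1103411430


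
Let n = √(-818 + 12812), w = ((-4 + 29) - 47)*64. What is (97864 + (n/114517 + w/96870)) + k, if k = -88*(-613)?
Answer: 7352819776/48435 + √11994/114517 ≈ 1.5181e+5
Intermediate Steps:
w = -1408 (w = (25 - 47)*64 = -22*64 = -1408)
k = 53944
n = √11994 ≈ 109.52
(97864 + (n/114517 + w/96870)) + k = (97864 + (√11994/114517 - 1408/96870)) + 53944 = (97864 + (√11994*(1/114517) - 1408*1/96870)) + 53944 = (97864 + (√11994/114517 - 704/48435)) + 53944 = (97864 + (-704/48435 + √11994/114517)) + 53944 = (4740042136/48435 + √11994/114517) + 53944 = 7352819776/48435 + √11994/114517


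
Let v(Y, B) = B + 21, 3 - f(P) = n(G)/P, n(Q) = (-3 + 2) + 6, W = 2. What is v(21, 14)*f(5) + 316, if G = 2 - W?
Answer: 386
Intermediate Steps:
G = 0 (G = 2 - 1*2 = 2 - 2 = 0)
n(Q) = 5 (n(Q) = -1 + 6 = 5)
f(P) = 3 - 5/P
v(Y, B) = 21 + B
v(21, 14)*f(5) + 316 = (21 + 14)*(3 - 5/5) + 316 = 35*(3 - 5*⅕) + 316 = 35*(3 - 1) + 316 = 35*2 + 316 = 70 + 316 = 386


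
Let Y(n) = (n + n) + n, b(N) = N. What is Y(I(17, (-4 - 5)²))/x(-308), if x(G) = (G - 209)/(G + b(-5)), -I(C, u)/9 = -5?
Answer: 42255/517 ≈ 81.731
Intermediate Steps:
I(C, u) = 45 (I(C, u) = -9*(-5) = 45)
Y(n) = 3*n (Y(n) = 2*n + n = 3*n)
x(G) = (-209 + G)/(-5 + G) (x(G) = (G - 209)/(G - 5) = (-209 + G)/(-5 + G))
Y(I(17, (-4 - 5)²))/x(-308) = (3*45)/(((-209 - 308)/(-5 - 308))) = 135/((-517/(-313))) = 135/((-1/313*(-517))) = 135/(517/313) = 135*(313/517) = 42255/517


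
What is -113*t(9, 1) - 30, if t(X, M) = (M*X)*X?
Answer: -9183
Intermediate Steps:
t(X, M) = M*X²
-113*t(9, 1) - 30 = -113*9² - 30 = -113*81 - 30 = -9153 - 30 = -9183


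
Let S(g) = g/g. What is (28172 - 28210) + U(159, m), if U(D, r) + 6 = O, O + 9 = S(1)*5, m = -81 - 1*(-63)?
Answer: -48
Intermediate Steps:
S(g) = 1
m = -18 (m = -81 + 63 = -18)
O = -4 (O = -9 + 1*5 = -9 + 5 = -4)
U(D, r) = -10 (U(D, r) = -6 - 4 = -10)
(28172 - 28210) + U(159, m) = (28172 - 28210) - 10 = -38 - 10 = -48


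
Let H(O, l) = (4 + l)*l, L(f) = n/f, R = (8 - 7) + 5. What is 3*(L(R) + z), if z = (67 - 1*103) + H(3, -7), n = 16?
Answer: -37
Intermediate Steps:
R = 6 (R = 1 + 5 = 6)
L(f) = 16/f
H(O, l) = l*(4 + l)
z = -15 (z = (67 - 1*103) - 7*(4 - 7) = (67 - 103) - 7*(-3) = -36 + 21 = -15)
3*(L(R) + z) = 3*(16/6 - 15) = 3*(16*(⅙) - 15) = 3*(8/3 - 15) = 3*(-37/3) = -37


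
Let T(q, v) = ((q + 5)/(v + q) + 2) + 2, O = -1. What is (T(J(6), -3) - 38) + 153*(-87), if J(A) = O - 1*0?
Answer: -13346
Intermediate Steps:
J(A) = -1 (J(A) = -1 - 1*0 = -1 + 0 = -1)
T(q, v) = 4 + (5 + q)/(q + v) (T(q, v) = ((5 + q)/(q + v) + 2) + 2 = (2 + (5 + q)/(q + v)) + 2 = 4 + (5 + q)/(q + v))
(T(J(6), -3) - 38) + 153*(-87) = ((5 + 4*(-3) + 5*(-1))/(-1 - 3) - 38) + 153*(-87) = ((5 - 12 - 5)/(-4) - 38) - 13311 = (-¼*(-12) - 38) - 13311 = (3 - 38) - 13311 = -35 - 13311 = -13346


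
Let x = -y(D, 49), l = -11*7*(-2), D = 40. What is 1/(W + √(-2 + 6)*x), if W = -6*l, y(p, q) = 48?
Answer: -1/1020 ≈ -0.00098039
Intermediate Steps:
l = 154 (l = -77*(-2) = 154)
x = -48 (x = -1*48 = -48)
W = -924 (W = -6*154 = -924)
1/(W + √(-2 + 6)*x) = 1/(-924 + √(-2 + 6)*(-48)) = 1/(-924 + √4*(-48)) = 1/(-924 + 2*(-48)) = 1/(-924 - 96) = 1/(-1020) = -1/1020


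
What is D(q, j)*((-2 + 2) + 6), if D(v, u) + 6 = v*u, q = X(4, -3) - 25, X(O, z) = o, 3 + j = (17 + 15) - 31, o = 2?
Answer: 240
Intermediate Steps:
j = -2 (j = -3 + ((17 + 15) - 31) = -3 + (32 - 31) = -3 + 1 = -2)
X(O, z) = 2
q = -23 (q = 2 - 25 = -23)
D(v, u) = -6 + u*v (D(v, u) = -6 + v*u = -6 + u*v)
D(q, j)*((-2 + 2) + 6) = (-6 - 2*(-23))*((-2 + 2) + 6) = (-6 + 46)*(0 + 6) = 40*6 = 240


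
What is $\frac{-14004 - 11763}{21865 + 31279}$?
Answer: $- \frac{3681}{7592} \approx -0.48485$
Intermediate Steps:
$\frac{-14004 - 11763}{21865 + 31279} = - \frac{25767}{53144} = \left(-25767\right) \frac{1}{53144} = - \frac{3681}{7592}$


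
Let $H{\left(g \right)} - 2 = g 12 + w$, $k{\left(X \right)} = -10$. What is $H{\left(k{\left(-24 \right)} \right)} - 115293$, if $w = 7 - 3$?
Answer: $-115407$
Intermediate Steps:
$w = 4$
$H{\left(g \right)} = 6 + 12 g$ ($H{\left(g \right)} = 2 + \left(g 12 + 4\right) = 2 + \left(12 g + 4\right) = 2 + \left(4 + 12 g\right) = 6 + 12 g$)
$H{\left(k{\left(-24 \right)} \right)} - 115293 = \left(6 + 12 \left(-10\right)\right) - 115293 = \left(6 - 120\right) - 115293 = -114 - 115293 = -115407$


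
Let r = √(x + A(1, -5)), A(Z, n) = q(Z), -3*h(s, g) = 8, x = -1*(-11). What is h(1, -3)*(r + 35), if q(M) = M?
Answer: -280/3 - 16*√3/3 ≈ -102.57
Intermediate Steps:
x = 11
h(s, g) = -8/3 (h(s, g) = -⅓*8 = -8/3)
A(Z, n) = Z
r = 2*√3 (r = √(11 + 1) = √12 = 2*√3 ≈ 3.4641)
h(1, -3)*(r + 35) = -8*(2*√3 + 35)/3 = -8*(35 + 2*√3)/3 = -280/3 - 16*√3/3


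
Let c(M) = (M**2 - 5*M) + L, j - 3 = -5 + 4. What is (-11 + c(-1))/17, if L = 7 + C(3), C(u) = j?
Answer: 4/17 ≈ 0.23529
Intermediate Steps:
j = 2 (j = 3 + (-5 + 4) = 3 - 1 = 2)
C(u) = 2
L = 9 (L = 7 + 2 = 9)
c(M) = 9 + M**2 - 5*M (c(M) = (M**2 - 5*M) + 9 = 9 + M**2 - 5*M)
(-11 + c(-1))/17 = (-11 + (9 + (-1)**2 - 5*(-1)))/17 = (-11 + (9 + 1 + 5))/17 = (-11 + 15)/17 = (1/17)*4 = 4/17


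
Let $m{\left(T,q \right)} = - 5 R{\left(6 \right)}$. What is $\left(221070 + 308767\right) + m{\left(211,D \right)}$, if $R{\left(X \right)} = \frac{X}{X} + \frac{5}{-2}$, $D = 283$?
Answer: $\frac{1059689}{2} \approx 5.2984 \cdot 10^{5}$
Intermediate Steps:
$R{\left(X \right)} = - \frac{3}{2}$ ($R{\left(X \right)} = 1 + 5 \left(- \frac{1}{2}\right) = 1 - \frac{5}{2} = - \frac{3}{2}$)
$m{\left(T,q \right)} = \frac{15}{2}$ ($m{\left(T,q \right)} = \left(-5\right) \left(- \frac{3}{2}\right) = \frac{15}{2}$)
$\left(221070 + 308767\right) + m{\left(211,D \right)} = \left(221070 + 308767\right) + \frac{15}{2} = 529837 + \frac{15}{2} = \frac{1059689}{2}$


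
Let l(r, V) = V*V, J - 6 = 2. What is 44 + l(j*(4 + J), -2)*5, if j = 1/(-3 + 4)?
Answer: 64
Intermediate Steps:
J = 8 (J = 6 + 2 = 8)
j = 1 (j = 1/1 = 1)
l(r, V) = V²
44 + l(j*(4 + J), -2)*5 = 44 + (-2)²*5 = 44 + 4*5 = 44 + 20 = 64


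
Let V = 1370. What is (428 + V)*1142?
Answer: 2053316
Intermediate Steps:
(428 + V)*1142 = (428 + 1370)*1142 = 1798*1142 = 2053316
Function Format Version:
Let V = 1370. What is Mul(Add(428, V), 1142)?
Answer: 2053316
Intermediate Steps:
Mul(Add(428, V), 1142) = Mul(Add(428, 1370), 1142) = Mul(1798, 1142) = 2053316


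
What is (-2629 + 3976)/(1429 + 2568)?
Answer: 1347/3997 ≈ 0.33700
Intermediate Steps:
(-2629 + 3976)/(1429 + 2568) = 1347/3997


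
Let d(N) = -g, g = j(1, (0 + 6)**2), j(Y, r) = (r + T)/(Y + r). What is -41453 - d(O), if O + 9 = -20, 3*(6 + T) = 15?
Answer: -1533726/37 ≈ -41452.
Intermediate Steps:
T = -1 (T = -6 + (1/3)*15 = -6 + 5 = -1)
O = -29 (O = -9 - 20 = -29)
j(Y, r) = (-1 + r)/(Y + r) (j(Y, r) = (r - 1)/(Y + r) = (-1 + r)/(Y + r))
g = 35/37 (g = (-1 + (0 + 6)**2)/(1 + (0 + 6)**2) = (-1 + 6**2)/(1 + 6**2) = (-1 + 36)/(1 + 36) = 35/37 ≈ 0.94595)
d(N) = -35/37 (d(N) = -1*35/37 = -35/37)
-41453 - d(O) = -41453 - 1*(-35/37) = -41453 + 35/37 = -1533726/37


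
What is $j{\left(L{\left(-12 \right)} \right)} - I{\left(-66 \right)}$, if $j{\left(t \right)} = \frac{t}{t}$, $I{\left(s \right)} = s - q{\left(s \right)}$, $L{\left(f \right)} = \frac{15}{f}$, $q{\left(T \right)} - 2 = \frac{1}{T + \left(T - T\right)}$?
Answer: $\frac{4553}{66} \approx 68.985$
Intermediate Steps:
$q{\left(T \right)} = 2 + \frac{1}{T}$ ($q{\left(T \right)} = 2 + \frac{1}{T + \left(T - T\right)} = 2 + \frac{1}{T + 0} = 2 + \frac{1}{T}$)
$I{\left(s \right)} = -2 + s - \frac{1}{s}$ ($I{\left(s \right)} = s - \left(2 + \frac{1}{s}\right) = -2 + s - \frac{1}{s}$)
$j{\left(t \right)} = 1$
$j{\left(L{\left(-12 \right)} \right)} - I{\left(-66 \right)} = 1 - \left(-2 - 66 - \frac{1}{-66}\right) = 1 - \left(-2 - 66 - - \frac{1}{66}\right) = 1 - \left(-2 - 66 + \frac{1}{66}\right) = 1 - - \frac{4487}{66} = 1 + \frac{4487}{66} = \frac{4553}{66}$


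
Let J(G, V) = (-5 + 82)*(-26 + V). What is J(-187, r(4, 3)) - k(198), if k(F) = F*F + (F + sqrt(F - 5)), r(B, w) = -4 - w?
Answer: -41943 - sqrt(193) ≈ -41957.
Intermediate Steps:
J(G, V) = -2002 + 77*V (J(G, V) = 77*(-26 + V) = -2002 + 77*V)
k(F) = F + F**2 + sqrt(-5 + F) (k(F) = F**2 + (F + sqrt(-5 + F)) = F + F**2 + sqrt(-5 + F))
J(-187, r(4, 3)) - k(198) = (-2002 + 77*(-4 - 1*3)) - (198 + 198**2 + sqrt(-5 + 198)) = (-2002 + 77*(-4 - 3)) - (198 + 39204 + sqrt(193)) = (-2002 + 77*(-7)) - (39402 + sqrt(193)) = (-2002 - 539) + (-39402 - sqrt(193)) = -2541 + (-39402 - sqrt(193)) = -41943 - sqrt(193)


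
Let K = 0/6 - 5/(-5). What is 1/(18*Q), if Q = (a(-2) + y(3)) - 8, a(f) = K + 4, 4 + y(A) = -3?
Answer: -1/180 ≈ -0.0055556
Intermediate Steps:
K = 1 (K = 0*(1/6) - 5*(-1/5) = 0 + 1 = 1)
y(A) = -7 (y(A) = -4 - 3 = -7)
a(f) = 5 (a(f) = 1 + 4 = 5)
Q = -10 (Q = (5 - 7) - 8 = -2 - 8 = -10)
1/(18*Q) = 1/(18*(-10)) = 1/(-180) = -1/180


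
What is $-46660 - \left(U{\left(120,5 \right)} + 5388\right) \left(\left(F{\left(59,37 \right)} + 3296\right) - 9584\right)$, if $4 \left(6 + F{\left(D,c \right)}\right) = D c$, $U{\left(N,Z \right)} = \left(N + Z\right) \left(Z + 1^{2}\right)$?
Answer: $\frac{70472197}{2} \approx 3.5236 \cdot 10^{7}$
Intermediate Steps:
$U{\left(N,Z \right)} = \left(1 + Z\right) \left(N + Z\right)$ ($U{\left(N,Z \right)} = \left(N + Z\right) \left(Z + 1\right) = \left(N + Z\right) \left(1 + Z\right) = \left(1 + Z\right) \left(N + Z\right)$)
$F{\left(D,c \right)} = -6 + \frac{D c}{4}$
$-46660 - \left(U{\left(120,5 \right)} + 5388\right) \left(\left(F{\left(59,37 \right)} + 3296\right) - 9584\right) = -46660 - \left(\left(120 + 5 + 5^{2} + 120 \cdot 5\right) + 5388\right) \left(\left(\left(-6 + \frac{1}{4} \cdot 59 \cdot 37\right) + 3296\right) - 9584\right) = -46660 - \left(\left(120 + 5 + 25 + 600\right) + 5388\right) \left(\left(\left(-6 + \frac{2183}{4}\right) + 3296\right) - 9584\right) = -46660 - \left(750 + 5388\right) \left(\left(\frac{2159}{4} + 3296\right) - 9584\right) = -46660 - 6138 \left(\frac{15343}{4} - 9584\right) = -46660 - 6138 \left(- \frac{22993}{4}\right) = -46660 - - \frac{70565517}{2} = -46660 + \frac{70565517}{2} = \frac{70472197}{2}$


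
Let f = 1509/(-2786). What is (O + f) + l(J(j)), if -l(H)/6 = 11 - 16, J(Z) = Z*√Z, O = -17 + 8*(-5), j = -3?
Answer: -76731/2786 ≈ -27.542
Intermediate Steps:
f = -1509/2786 (f = 1509*(-1/2786) = -1509/2786 ≈ -0.54164)
O = -57 (O = -17 - 40 = -57)
J(Z) = Z^(3/2)
l(H) = 30 (l(H) = -6*(11 - 16) = -6*(-5) = 30)
(O + f) + l(J(j)) = (-57 - 1509/2786) + 30 = -160311/2786 + 30 = -76731/2786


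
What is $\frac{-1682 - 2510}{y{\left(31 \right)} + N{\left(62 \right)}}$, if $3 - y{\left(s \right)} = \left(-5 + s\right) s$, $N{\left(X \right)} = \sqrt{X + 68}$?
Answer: $\frac{3366176}{644679} + \frac{4192 \sqrt{130}}{644679} \approx 5.2956$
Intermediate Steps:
$N{\left(X \right)} = \sqrt{68 + X}$
$y{\left(s \right)} = 3 - s \left(-5 + s\right)$ ($y{\left(s \right)} = 3 - \left(-5 + s\right) s = 3 - s \left(-5 + s\right)$)
$\frac{-1682 - 2510}{y{\left(31 \right)} + N{\left(62 \right)}} = \frac{-1682 - 2510}{\left(3 - 31^{2} + 5 \cdot 31\right) + \sqrt{68 + 62}} = - \frac{4192}{\left(3 - 961 + 155\right) + \sqrt{130}} = - \frac{4192}{-803 + \sqrt{130}}$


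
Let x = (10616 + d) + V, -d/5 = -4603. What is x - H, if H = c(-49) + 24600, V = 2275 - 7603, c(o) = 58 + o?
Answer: 3694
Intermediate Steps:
d = 23015 (d = -5*(-4603) = 23015)
V = -5328
x = 28303 (x = (10616 + 23015) - 5328 = 33631 - 5328 = 28303)
H = 24609 (H = (58 - 49) + 24600 = 9 + 24600 = 24609)
x - H = 28303 - 1*24609 = 28303 - 24609 = 3694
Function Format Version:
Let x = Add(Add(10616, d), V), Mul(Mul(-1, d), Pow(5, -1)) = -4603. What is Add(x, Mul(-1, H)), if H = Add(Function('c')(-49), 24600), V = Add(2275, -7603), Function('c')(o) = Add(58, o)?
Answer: 3694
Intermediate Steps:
d = 23015 (d = Mul(-5, -4603) = 23015)
V = -5328
x = 28303 (x = Add(Add(10616, 23015), -5328) = Add(33631, -5328) = 28303)
H = 24609 (H = Add(Add(58, -49), 24600) = Add(9, 24600) = 24609)
Add(x, Mul(-1, H)) = Add(28303, Mul(-1, 24609)) = Add(28303, -24609) = 3694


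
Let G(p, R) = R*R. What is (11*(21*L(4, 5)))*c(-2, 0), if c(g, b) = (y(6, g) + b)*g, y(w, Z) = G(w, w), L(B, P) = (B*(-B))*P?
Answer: 1330560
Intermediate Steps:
L(B, P) = -P*B² (L(B, P) = (-B²)*P = -P*B²)
G(p, R) = R²
y(w, Z) = w²
c(g, b) = g*(36 + b) (c(g, b) = (6² + b)*g = (36 + b)*g = g*(36 + b))
(11*(21*L(4, 5)))*c(-2, 0) = (11*(21*(-1*5*4²)))*(-2*(36 + 0)) = (11*(21*(-1*5*16)))*(-2*36) = (11*(21*(-80)))*(-72) = (11*(-1680))*(-72) = -18480*(-72) = 1330560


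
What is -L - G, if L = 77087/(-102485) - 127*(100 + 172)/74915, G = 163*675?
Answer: -168945128325986/1535532755 ≈ -1.1002e+5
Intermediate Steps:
G = 110025
L = -1863042889/1535532755 (L = 77087*(-1/102485) - 127*272*(1/74915) = -77087/102485 - 34544*1/74915 = -77087/102485 - 34544/74915 = -1863042889/1535532755 ≈ -1.2133)
-L - G = -1*(-1863042889/1535532755) - 1*110025 = 1863042889/1535532755 - 110025 = -168945128325986/1535532755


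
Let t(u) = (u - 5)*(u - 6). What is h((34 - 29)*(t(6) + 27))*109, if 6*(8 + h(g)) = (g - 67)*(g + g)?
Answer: 332668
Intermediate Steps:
t(u) = (-6 + u)*(-5 + u) (t(u) = (-5 + u)*(-6 + u) = (-6 + u)*(-5 + u))
h(g) = -8 + g*(-67 + g)/3 (h(g) = -8 + ((g - 67)*(g + g))/6 = -8 + ((-67 + g)*(2*g))/6 = -8 + (2*g*(-67 + g))/6 = -8 + g*(-67 + g)/3)
h((34 - 29)*(t(6) + 27))*109 = (-8 - 67*(34 - 29)*((30 + 6² - 11*6) + 27)/3 + ((34 - 29)*((30 + 6² - 11*6) + 27))²/3)*109 = (-8 - 335*((30 + 36 - 66) + 27)/3 + (5*((30 + 36 - 66) + 27))²/3)*109 = (-8 - 335*(0 + 27)/3 + (5*(0 + 27))²/3)*109 = (-8 - 335*27/3 + (5*27)²/3)*109 = (-8 - 67/3*135 + (⅓)*135²)*109 = (-8 - 3015 + (⅓)*18225)*109 = (-8 - 3015 + 6075)*109 = 3052*109 = 332668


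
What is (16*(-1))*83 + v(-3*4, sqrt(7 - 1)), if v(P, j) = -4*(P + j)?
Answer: -1280 - 4*sqrt(6) ≈ -1289.8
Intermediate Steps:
v(P, j) = -4*P - 4*j
(16*(-1))*83 + v(-3*4, sqrt(7 - 1)) = (16*(-1))*83 + (-(-12)*4 - 4*sqrt(7 - 1)) = -16*83 + (-4*(-12) - 4*sqrt(6)) = -1328 + (48 - 4*sqrt(6)) = -1280 - 4*sqrt(6)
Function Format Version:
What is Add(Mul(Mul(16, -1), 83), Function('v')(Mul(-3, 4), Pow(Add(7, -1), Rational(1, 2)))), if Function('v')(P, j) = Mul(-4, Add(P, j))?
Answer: Add(-1280, Mul(-4, Pow(6, Rational(1, 2)))) ≈ -1289.8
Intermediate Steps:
Function('v')(P, j) = Add(Mul(-4, P), Mul(-4, j))
Add(Mul(Mul(16, -1), 83), Function('v')(Mul(-3, 4), Pow(Add(7, -1), Rational(1, 2)))) = Add(Mul(Mul(16, -1), 83), Add(Mul(-4, Mul(-3, 4)), Mul(-4, Pow(Add(7, -1), Rational(1, 2))))) = Add(Mul(-16, 83), Add(Mul(-4, -12), Mul(-4, Pow(6, Rational(1, 2))))) = Add(-1328, Add(48, Mul(-4, Pow(6, Rational(1, 2))))) = Add(-1280, Mul(-4, Pow(6, Rational(1, 2))))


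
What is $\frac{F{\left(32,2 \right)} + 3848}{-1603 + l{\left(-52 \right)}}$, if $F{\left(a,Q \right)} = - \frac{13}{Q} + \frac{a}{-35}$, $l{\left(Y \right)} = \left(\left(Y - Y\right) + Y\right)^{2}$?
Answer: $\frac{268841}{77070} \approx 3.4883$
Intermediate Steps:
$l{\left(Y \right)} = Y^{2}$ ($l{\left(Y \right)} = \left(0 + Y\right)^{2} = Y^{2}$)
$F{\left(a,Q \right)} = - \frac{13}{Q} - \frac{a}{35}$ ($F{\left(a,Q \right)} = - \frac{13}{Q} + a \left(- \frac{1}{35}\right) = - \frac{13}{Q} - \frac{a}{35}$)
$\frac{F{\left(32,2 \right)} + 3848}{-1603 + l{\left(-52 \right)}} = \frac{\left(- \frac{13}{2} - \frac{32}{35}\right) + 3848}{-1603 + \left(-52\right)^{2}} = \frac{\left(\left(-13\right) \frac{1}{2} - \frac{32}{35}\right) + 3848}{-1603 + 2704} = \frac{\left(- \frac{13}{2} - \frac{32}{35}\right) + 3848}{1101} = \left(- \frac{519}{70} + 3848\right) \frac{1}{1101} = \frac{268841}{70} \cdot \frac{1}{1101} = \frac{268841}{77070}$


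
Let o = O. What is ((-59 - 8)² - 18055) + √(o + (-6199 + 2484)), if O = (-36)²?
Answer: -13566 + I*√2419 ≈ -13566.0 + 49.183*I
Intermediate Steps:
O = 1296
o = 1296
((-59 - 8)² - 18055) + √(o + (-6199 + 2484)) = ((-59 - 8)² - 18055) + √(1296 + (-6199 + 2484)) = ((-67)² - 18055) + √(1296 - 3715) = (4489 - 18055) + √(-2419) = -13566 + I*√2419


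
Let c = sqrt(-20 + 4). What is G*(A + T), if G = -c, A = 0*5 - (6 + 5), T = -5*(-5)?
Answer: -56*I ≈ -56.0*I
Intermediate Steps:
T = 25
c = 4*I (c = sqrt(-16) = 4*I ≈ 4.0*I)
A = -11 (A = 0 - 11 = -11)
G = -4*I ≈ -4.0*I
G*(A + T) = (-4*I)*(-11 + 25) = -4*I*14 = -56*I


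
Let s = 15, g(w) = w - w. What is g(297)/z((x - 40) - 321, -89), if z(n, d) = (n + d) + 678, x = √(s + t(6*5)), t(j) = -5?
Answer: 0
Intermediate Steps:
g(w) = 0
x = √10 (x = √(15 - 5) = √10 ≈ 3.1623)
z(n, d) = 678 + d + n (z(n, d) = (d + n) + 678 = 678 + d + n)
g(297)/z((x - 40) - 321, -89) = 0/(678 - 89 + ((√10 - 40) - 321)) = 0/(678 - 89 + ((-40 + √10) - 321)) = 0/(678 - 89 + (-361 + √10)) = 0/(228 + √10) = 0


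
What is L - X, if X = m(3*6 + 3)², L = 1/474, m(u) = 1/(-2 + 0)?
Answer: -235/948 ≈ -0.24789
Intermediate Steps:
m(u) = -½ (m(u) = 1/(-2) = -½)
L = 1/474 ≈ 0.0021097
X = ¼ (X = (-½)² = ¼ ≈ 0.25000)
L - X = 1/474 - 1*¼ = 1/474 - ¼ = -235/948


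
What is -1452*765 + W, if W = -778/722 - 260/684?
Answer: -3608928956/3249 ≈ -1.1108e+6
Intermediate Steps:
W = -4736/3249 (W = -778*1/722 - 260*1/684 = -389/361 - 65/171 = -4736/3249 ≈ -1.4577)
-1452*765 + W = -1452*765 - 4736/3249 = -1110780 - 4736/3249 = -3608928956/3249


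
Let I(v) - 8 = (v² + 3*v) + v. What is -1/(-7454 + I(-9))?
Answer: 1/7401 ≈ 0.00013512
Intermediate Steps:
I(v) = 8 + v² + 4*v (I(v) = 8 + ((v² + 3*v) + v) = 8 + (v² + 4*v) = 8 + v² + 4*v)
-1/(-7454 + I(-9)) = -1/(-7454 + (8 + (-9)² + 4*(-9))) = -1/(-7454 + (8 + 81 - 36)) = -1/(-7454 + 53) = -1/(-7401) = -1*(-1/7401) = 1/7401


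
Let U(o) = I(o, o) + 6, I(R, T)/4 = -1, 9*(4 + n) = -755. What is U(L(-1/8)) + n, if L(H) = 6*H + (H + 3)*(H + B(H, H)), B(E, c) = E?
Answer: -773/9 ≈ -85.889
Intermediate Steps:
n = -791/9 (n = -4 + (⅑)*(-755) = -4 - 755/9 = -791/9 ≈ -87.889)
I(R, T) = -4 (I(R, T) = 4*(-1) = -4)
L(H) = 6*H + 2*H*(3 + H) (L(H) = 6*H + (H + 3)*(H + H) = 6*H + (3 + H)*(2*H) = 6*H + 2*H*(3 + H))
U(o) = 2 (U(o) = -4 + 6 = 2)
U(L(-1/8)) + n = 2 - 791/9 = -773/9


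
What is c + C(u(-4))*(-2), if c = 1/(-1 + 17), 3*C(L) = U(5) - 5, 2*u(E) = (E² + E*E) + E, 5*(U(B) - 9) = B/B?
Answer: -219/80 ≈ -2.7375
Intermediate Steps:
U(B) = 46/5 (U(B) = 9 + (B/B)/5 = 9 + (⅕)*1 = 9 + ⅕ = 46/5)
u(E) = E² + E/2 (u(E) = ((E² + E*E) + E)/2 = ((E² + E²) + E)/2 = (2*E² + E)/2 = (E + 2*E²)/2 = E² + E/2)
C(L) = 7/5 (C(L) = (46/5 - 5)/3 = (⅓)*(21/5) = 7/5)
c = 1/16 ≈ 0.062500
c + C(u(-4))*(-2) = 1/16 + (7/5)*(-2) = 1/16 - 14/5 = -219/80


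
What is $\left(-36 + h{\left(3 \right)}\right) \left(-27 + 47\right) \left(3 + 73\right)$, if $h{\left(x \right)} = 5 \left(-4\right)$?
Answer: $-85120$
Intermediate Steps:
$h{\left(x \right)} = -20$
$\left(-36 + h{\left(3 \right)}\right) \left(-27 + 47\right) \left(3 + 73\right) = \left(-36 - 20\right) \left(-27 + 47\right) \left(3 + 73\right) = \left(-56\right) 20 \cdot 76 = \left(-1120\right) 76 = -85120$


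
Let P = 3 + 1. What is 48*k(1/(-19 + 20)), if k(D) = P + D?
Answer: 240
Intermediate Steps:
P = 4
k(D) = 4 + D
48*k(1/(-19 + 20)) = 48*(4 + 1/(-19 + 20)) = 48*(4 + 1/1) = 48*(4 + 1) = 48*5 = 240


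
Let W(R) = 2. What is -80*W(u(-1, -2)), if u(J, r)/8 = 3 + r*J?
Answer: -160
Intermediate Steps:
u(J, r) = 24 + 8*J*r (u(J, r) = 8*(3 + r*J) = 8*(3 + J*r) = 24 + 8*J*r)
-80*W(u(-1, -2)) = -80*2 = -160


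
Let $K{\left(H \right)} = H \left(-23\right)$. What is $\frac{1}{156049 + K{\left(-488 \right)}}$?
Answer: $\frac{1}{167273} \approx 5.9783 \cdot 10^{-6}$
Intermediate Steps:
$K{\left(H \right)} = - 23 H$
$\frac{1}{156049 + K{\left(-488 \right)}} = \frac{1}{156049 - -11224} = \frac{1}{156049 + 11224} = \frac{1}{167273}$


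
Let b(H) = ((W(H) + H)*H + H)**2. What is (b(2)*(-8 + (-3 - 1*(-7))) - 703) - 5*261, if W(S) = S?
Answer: -2408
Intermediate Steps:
b(H) = (H + 2*H**2)**2 (b(H) = ((H + H)*H + H)**2 = ((2*H)*H + H)**2 = (2*H**2 + H)**2 = (H + 2*H**2)**2)
(b(2)*(-8 + (-3 - 1*(-7))) - 703) - 5*261 = ((2**2*(1 + 2*2)**2)*(-8 + (-3 - 1*(-7))) - 703) - 5*261 = ((4*(1 + 4)**2)*(-8 + (-3 + 7)) - 703) - 1305 = ((4*5**2)*(-8 + 4) - 703) - 1305 = ((4*25)*(-4) - 703) - 1305 = (100*(-4) - 703) - 1305 = (-400 - 703) - 1305 = -1103 - 1305 = -2408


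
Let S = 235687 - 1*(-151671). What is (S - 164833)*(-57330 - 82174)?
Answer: -31043127600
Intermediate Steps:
S = 387358 (S = 235687 + 151671 = 387358)
(S - 164833)*(-57330 - 82174) = (387358 - 164833)*(-57330 - 82174) = 222525*(-139504) = -31043127600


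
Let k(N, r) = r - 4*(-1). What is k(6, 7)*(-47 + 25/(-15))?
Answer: -1606/3 ≈ -535.33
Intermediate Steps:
k(N, r) = 4 + r (k(N, r) = r + 4 = 4 + r)
k(6, 7)*(-47 + 25/(-15)) = (4 + 7)*(-47 + 25/(-15)) = 11*(-47 + 25*(-1/15)) = 11*(-47 - 5/3) = 11*(-146/3) = -1606/3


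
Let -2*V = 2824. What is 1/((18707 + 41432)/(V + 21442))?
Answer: 20030/60139 ≈ 0.33306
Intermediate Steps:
V = -1412 (V = -½*2824 = -1412)
1/((18707 + 41432)/(V + 21442)) = 1/((18707 + 41432)/(-1412 + 21442)) = 1/(60139/20030) = 20030/60139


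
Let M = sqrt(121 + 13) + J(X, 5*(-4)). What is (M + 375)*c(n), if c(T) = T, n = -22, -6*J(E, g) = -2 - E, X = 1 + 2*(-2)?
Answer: -24739/3 - 22*sqrt(134) ≈ -8501.0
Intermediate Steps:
X = -3 (X = 1 - 4 = -3)
J(E, g) = 1/3 + E/6 (J(E, g) = -(-2 - E)/6 = 1/3 + E/6)
M = -1/6 + sqrt(134) (M = sqrt(121 + 13) + (1/3 + (1/6)*(-3)) = sqrt(134) + (1/3 - 1/2) = sqrt(134) - 1/6 = -1/6 + sqrt(134) ≈ 11.409)
(M + 375)*c(n) = ((-1/6 + sqrt(134)) + 375)*(-22) = (2249/6 + sqrt(134))*(-22) = -24739/3 - 22*sqrt(134)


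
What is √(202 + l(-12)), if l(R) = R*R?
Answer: √346 ≈ 18.601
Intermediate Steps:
l(R) = R²
√(202 + l(-12)) = √(202 + (-12)²) = √(202 + 144) = √346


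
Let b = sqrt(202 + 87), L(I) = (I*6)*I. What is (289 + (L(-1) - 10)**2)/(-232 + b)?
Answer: -61/43 ≈ -1.4186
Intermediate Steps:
L(I) = 6*I**2 (L(I) = (6*I)*I = 6*I**2)
b = 17 (b = sqrt(289) = 17)
(289 + (L(-1) - 10)**2)/(-232 + b) = (289 + (6*(-1)**2 - 10)**2)/(-232 + 17) = (289 + (6*1 - 10)**2)/(-215) = (289 + (6 - 10)**2)*(-1/215) = (289 + (-4)**2)*(-1/215) = (289 + 16)*(-1/215) = 305*(-1/215) = -61/43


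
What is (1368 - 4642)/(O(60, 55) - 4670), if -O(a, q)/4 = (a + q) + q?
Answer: 1637/2675 ≈ 0.61196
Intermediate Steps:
O(a, q) = -8*q - 4*a (O(a, q) = -4*((a + q) + q) = -4*(a + 2*q) = -8*q - 4*a)
(1368 - 4642)/(O(60, 55) - 4670) = (1368 - 4642)/((-8*55 - 4*60) - 4670) = -3274/((-440 - 240) - 4670) = -3274/(-680 - 4670) = -3274/(-5350) = -3274*(-1/5350) = 1637/2675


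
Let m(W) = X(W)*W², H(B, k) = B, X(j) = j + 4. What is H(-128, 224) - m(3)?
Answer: -191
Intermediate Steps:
X(j) = 4 + j
m(W) = W²*(4 + W) (m(W) = (4 + W)*W² = W²*(4 + W))
H(-128, 224) - m(3) = -128 - 3²*(4 + 3) = -128 - 9*7 = -128 - 1*63 = -128 - 63 = -191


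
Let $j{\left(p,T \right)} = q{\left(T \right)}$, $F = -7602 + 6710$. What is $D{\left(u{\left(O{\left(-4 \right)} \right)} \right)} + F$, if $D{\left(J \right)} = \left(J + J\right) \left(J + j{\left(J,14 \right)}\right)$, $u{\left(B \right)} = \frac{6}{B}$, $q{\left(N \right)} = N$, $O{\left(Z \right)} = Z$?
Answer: $- \frac{1859}{2} \approx -929.5$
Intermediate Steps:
$F = -892$
$j{\left(p,T \right)} = T$
$D{\left(J \right)} = 2 J \left(14 + J\right)$ ($D{\left(J \right)} = \left(J + J\right) \left(J + 14\right) = 2 J \left(14 + J\right)$)
$D{\left(u{\left(O{\left(-4 \right)} \right)} \right)} + F = 2 \frac{6}{-4} \left(14 + \frac{6}{-4}\right) - 892 = 2 \cdot 6 \left(- \frac{1}{4}\right) \left(14 + 6 \left(- \frac{1}{4}\right)\right) - 892 = 2 \left(- \frac{3}{2}\right) \left(14 - \frac{3}{2}\right) - 892 = 2 \left(- \frac{3}{2}\right) \frac{25}{2} - 892 = - \frac{75}{2} - 892 = - \frac{1859}{2}$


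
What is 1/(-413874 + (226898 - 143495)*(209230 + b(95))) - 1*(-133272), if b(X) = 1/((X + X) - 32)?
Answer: 367444154212897190/2757099422331 ≈ 1.3327e+5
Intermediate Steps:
b(X) = 1/(-32 + 2*X) (b(X) = 1/(2*X - 32) = 1/(-32 + 2*X))
1/(-413874 + (226898 - 143495)*(209230 + b(95))) - 1*(-133272) = 1/(-413874 + (226898 - 143495)*(209230 + 1/(2*(-16 + 95)))) - 1*(-133272) = 1/(-413874 + 83403*(209230 + (½)/79)) + 133272 = 1/(-413874 + 83403*(209230 + (½)*(1/79))) + 133272 = 1/(-413874 + 83403*(209230 + 1/158)) + 133272 = 1/(-413874 + 83403*(33058341/158)) + 133272 = 1/(-413874 + 2757164814423/158) + 133272 = 1/(2757099422331/158) + 133272 = 158/2757099422331 + 133272 = 367444154212897190/2757099422331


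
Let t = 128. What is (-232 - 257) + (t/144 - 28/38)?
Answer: -83593/171 ≈ -488.85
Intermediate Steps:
(-232 - 257) + (t/144 - 28/38) = (-232 - 257) + (128/144 - 28/38) = -489 + (128*(1/144) - 28*1/38) = -489 + (8/9 - 14/19) = -489 + 26/171 = -83593/171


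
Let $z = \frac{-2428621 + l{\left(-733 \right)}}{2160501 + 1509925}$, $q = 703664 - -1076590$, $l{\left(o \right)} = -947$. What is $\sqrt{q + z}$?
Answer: $\frac{3 \sqrt{666211696542810526}}{1835213} \approx 1334.3$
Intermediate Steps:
$q = 1780254$ ($q = 703664 + 1076590 = 1780254$)
$z = - \frac{1214784}{1835213}$ ($z = \frac{-2428621 - 947}{2160501 + 1509925} = - \frac{2429568}{3670426} = \left(-2429568\right) \frac{1}{3670426} = - \frac{1214784}{1835213} \approx -0.66193$)
$\sqrt{q + z} = \sqrt{1780254 - \frac{1214784}{1835213}} = \sqrt{\frac{3267144069318}{1835213}} = \frac{3 \sqrt{666211696542810526}}{1835213}$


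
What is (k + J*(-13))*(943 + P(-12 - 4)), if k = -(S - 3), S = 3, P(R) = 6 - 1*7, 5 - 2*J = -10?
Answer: -91845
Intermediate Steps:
J = 15/2 (J = 5/2 - 1/2*(-10) = 5/2 + 5 = 15/2 ≈ 7.5000)
P(R) = -1 (P(R) = 6 - 7 = -1)
k = 0 (k = -(3 - 3) = -1*0 = 0)
(k + J*(-13))*(943 + P(-12 - 4)) = (0 + (15/2)*(-13))*(943 - 1) = (0 - 195/2)*942 = -195/2*942 = -91845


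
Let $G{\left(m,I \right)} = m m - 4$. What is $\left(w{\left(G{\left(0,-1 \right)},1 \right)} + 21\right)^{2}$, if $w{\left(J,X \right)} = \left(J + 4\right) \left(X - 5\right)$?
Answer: $441$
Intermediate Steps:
$G{\left(m,I \right)} = -4 + m^{2}$ ($G{\left(m,I \right)} = m^{2} - 4 = -4 + m^{2}$)
$w{\left(J,X \right)} = \left(-5 + X\right) \left(4 + J\right)$ ($w{\left(J,X \right)} = \left(4 + J\right) \left(-5 + X\right) = \left(-5 + X\right) \left(4 + J\right)$)
$\left(w{\left(G{\left(0,-1 \right)},1 \right)} + 21\right)^{2} = \left(\left(-20 - 5 \left(-4 + 0^{2}\right) + 4 \cdot 1 + \left(-4 + 0^{2}\right) 1\right) + 21\right)^{2} = \left(\left(-20 - 5 \left(-4 + 0\right) + 4 + \left(-4 + 0\right) 1\right) + 21\right)^{2} = \left(\left(-20 - -20 + 4 - 4\right) + 21\right)^{2} = \left(\left(-20 + 20 + 4 - 4\right) + 21\right)^{2} = \left(0 + 21\right)^{2} = 21^{2} = 441$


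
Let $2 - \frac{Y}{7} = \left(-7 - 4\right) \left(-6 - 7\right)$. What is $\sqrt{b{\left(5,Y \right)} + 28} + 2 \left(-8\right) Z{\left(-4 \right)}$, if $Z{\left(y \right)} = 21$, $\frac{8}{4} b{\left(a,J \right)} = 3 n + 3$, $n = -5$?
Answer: $-336 + \sqrt{22} \approx -331.31$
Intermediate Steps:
$Y = -987$ ($Y = 14 - 7 \left(-7 - 4\right) \left(-6 - 7\right) = 14 - 7 \left(\left(-11\right) \left(-13\right)\right) = 14 - 1001 = -987$)
$b{\left(a,J \right)} = -6$ ($b{\left(a,J \right)} = \frac{3 \left(-5\right) + 3}{2} = \frac{-15 + 3}{2} = \frac{1}{2} \left(-12\right) = -6$)
$\sqrt{b{\left(5,Y \right)} + 28} + 2 \left(-8\right) Z{\left(-4 \right)} = \sqrt{-6 + 28} + 2 \left(-8\right) 21 = \sqrt{22} - 336 = -336 + \sqrt{22}$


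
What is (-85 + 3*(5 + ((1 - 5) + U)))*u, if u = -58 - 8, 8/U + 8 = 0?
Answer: 5610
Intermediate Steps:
U = -1 (U = 8/(-8 + 0) = 8/(-8) = 8*(-⅛) = -1)
u = -66
(-85 + 3*(5 + ((1 - 5) + U)))*u = (-85 + 3*(5 + ((1 - 5) - 1)))*(-66) = (-85 + 3*(5 + (-4 - 1)))*(-66) = (-85 + 3*(5 - 5))*(-66) = (-85 + 3*0)*(-66) = (-85 + 0)*(-66) = -85*(-66) = 5610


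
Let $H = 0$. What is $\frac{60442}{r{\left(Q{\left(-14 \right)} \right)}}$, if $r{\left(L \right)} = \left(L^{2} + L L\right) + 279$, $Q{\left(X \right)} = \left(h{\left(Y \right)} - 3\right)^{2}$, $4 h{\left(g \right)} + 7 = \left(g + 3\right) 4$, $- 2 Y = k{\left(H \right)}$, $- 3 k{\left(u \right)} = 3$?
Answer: $\frac{7736576}{36337} \approx 212.91$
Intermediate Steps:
$k{\left(u \right)} = -1$ ($k{\left(u \right)} = \left(- \frac{1}{3}\right) 3 = -1$)
$Y = \frac{1}{2}$ ($Y = \left(- \frac{1}{2}\right) \left(-1\right) = \frac{1}{2} \approx 0.5$)
$h{\left(g \right)} = \frac{5}{4} + g$ ($h{\left(g \right)} = - \frac{7}{4} + \frac{\left(g + 3\right) 4}{4} = - \frac{7}{4} + \frac{\left(3 + g\right) 4}{4} = - \frac{7}{4} + \frac{12 + 4 g}{4} = - \frac{7}{4} + \left(3 + g\right) = \frac{5}{4} + g$)
$Q{\left(X \right)} = \frac{25}{16}$ ($Q{\left(X \right)} = \left(\left(\frac{5}{4} + \frac{1}{2}\right) - 3\right)^{2} = \left(\frac{7}{4} - 3\right)^{2} = \left(- \frac{5}{4}\right)^{2} = \frac{25}{16}$)
$r{\left(L \right)} = 279 + 2 L^{2}$ ($r{\left(L \right)} = \left(L^{2} + L^{2}\right) + 279 = 2 L^{2} + 279 = 279 + 2 L^{2}$)
$\frac{60442}{r{\left(Q{\left(-14 \right)} \right)}} = \frac{60442}{279 + 2 \left(\frac{25}{16}\right)^{2}} = \frac{60442}{279 + 2 \cdot \frac{625}{256}} = \frac{60442}{279 + \frac{625}{128}} = \frac{60442}{\frac{36337}{128}} = 60442 \cdot \frac{128}{36337} = \frac{7736576}{36337}$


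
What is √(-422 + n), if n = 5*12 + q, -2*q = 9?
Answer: I*√1466/2 ≈ 19.144*I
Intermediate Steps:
q = -9/2 (q = -½*9 = -9/2 ≈ -4.5000)
n = 111/2 (n = 5*12 - 9/2 = 60 - 9/2 = 111/2 ≈ 55.500)
√(-422 + n) = √(-422 + 111/2) = √(-733/2) = I*√1466/2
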